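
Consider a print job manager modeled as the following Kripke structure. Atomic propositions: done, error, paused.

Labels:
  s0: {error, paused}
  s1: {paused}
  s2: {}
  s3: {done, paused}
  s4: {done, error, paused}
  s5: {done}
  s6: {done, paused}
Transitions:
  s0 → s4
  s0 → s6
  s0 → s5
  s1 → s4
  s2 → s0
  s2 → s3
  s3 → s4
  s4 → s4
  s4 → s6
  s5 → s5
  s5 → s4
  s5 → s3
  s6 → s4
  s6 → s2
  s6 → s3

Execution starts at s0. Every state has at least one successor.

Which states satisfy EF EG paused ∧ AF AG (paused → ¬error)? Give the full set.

none

States satisfying EG paused: {s0, s1, s3, s4, s6}.
States satisfying EF EG paused: {s0, s1, s2, s3, s4, s5, s6}.
States satisfying AG (paused → ¬error): ∅.
States satisfying AF AG (paused → ¬error): ∅.
States satisfying EF EG paused ∧ AF AG (paused → ¬error): ∅.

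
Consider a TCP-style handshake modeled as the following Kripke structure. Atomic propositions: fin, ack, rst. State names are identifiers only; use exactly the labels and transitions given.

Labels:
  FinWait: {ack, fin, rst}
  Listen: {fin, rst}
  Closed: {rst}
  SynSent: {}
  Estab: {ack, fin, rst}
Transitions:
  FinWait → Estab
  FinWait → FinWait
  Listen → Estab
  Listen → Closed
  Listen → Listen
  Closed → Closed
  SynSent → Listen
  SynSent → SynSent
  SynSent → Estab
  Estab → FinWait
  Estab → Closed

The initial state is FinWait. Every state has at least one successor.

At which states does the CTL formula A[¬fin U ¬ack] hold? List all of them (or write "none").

States satisfying ¬fin: {Closed, SynSent}.
States satisfying ¬ack: {Listen, Closed, SynSent}.
States satisfying A[¬fin U ¬ack]: {Listen, Closed, SynSent}.

{Listen, Closed, SynSent}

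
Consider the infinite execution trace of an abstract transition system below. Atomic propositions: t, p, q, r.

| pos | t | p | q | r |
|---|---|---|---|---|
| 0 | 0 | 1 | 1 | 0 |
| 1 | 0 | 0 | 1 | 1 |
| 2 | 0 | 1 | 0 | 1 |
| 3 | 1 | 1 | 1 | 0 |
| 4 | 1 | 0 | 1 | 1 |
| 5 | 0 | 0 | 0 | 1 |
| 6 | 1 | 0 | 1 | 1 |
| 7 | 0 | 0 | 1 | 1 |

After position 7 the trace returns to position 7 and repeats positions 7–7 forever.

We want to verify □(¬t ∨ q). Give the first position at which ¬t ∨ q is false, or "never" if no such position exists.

¬t ∨ q holds at every position 0..7, and those are all the positions the trace ever visits, so the invariant □(¬t ∨ q) is never violated.

never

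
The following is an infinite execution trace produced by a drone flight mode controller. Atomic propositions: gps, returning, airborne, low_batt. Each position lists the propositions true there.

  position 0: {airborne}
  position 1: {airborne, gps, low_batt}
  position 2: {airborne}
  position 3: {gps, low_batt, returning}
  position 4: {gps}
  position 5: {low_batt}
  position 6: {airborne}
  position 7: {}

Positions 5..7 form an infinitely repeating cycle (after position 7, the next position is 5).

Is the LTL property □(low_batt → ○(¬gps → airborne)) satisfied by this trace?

low_batt → ○(¬gps → airborne) holds at every position 0..7, and those are all positions ever visited, so □(low_batt → ○(¬gps → airborne)) holds.
Positions where low_batt holds: 1, 3, 5.
Check ○(¬gps → airborne) at each: 1→ok, 3→ok, 5→ok.

Holds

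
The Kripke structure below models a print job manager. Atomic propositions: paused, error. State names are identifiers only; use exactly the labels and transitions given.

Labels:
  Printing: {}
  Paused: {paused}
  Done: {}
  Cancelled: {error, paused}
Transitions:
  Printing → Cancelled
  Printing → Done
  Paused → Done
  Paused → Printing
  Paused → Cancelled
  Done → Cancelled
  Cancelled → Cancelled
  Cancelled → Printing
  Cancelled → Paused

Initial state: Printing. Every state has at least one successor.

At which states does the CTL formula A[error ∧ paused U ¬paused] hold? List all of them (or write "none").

{Printing, Done}

States satisfying error ∧ paused: {Cancelled}.
States satisfying ¬paused: {Printing, Done}.
States satisfying A[error ∧ paused U ¬paused]: {Printing, Done}.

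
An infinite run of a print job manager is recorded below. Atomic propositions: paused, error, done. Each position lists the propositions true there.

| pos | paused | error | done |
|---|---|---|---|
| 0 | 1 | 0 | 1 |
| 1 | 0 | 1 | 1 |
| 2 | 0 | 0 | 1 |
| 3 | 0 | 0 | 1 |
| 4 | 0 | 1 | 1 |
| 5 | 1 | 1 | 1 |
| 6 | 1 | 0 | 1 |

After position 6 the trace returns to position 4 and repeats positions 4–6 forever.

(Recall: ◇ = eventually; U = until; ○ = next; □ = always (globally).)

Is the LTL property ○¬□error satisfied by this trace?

The position after 0 is 1; ¬□error is true there.

Holds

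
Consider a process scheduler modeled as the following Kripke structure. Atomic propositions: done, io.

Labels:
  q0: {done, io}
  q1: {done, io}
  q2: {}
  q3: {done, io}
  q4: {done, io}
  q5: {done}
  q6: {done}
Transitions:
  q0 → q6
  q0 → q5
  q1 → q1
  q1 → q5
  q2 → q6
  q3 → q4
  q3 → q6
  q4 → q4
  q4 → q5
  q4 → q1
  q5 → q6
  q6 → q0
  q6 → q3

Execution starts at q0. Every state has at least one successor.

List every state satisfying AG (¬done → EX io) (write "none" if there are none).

States satisfying ¬done → EX io: {q0, q1, q3, q4, q5, q6}.
States satisfying AG (¬done → EX io): {q0, q1, q3, q4, q5, q6}.

{q0, q1, q3, q4, q5, q6}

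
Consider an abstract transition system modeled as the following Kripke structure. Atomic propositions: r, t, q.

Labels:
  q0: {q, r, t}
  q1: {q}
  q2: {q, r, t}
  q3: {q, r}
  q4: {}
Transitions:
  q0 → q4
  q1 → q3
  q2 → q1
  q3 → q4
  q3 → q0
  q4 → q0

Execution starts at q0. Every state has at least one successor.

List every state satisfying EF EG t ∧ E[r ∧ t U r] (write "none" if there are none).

none

States satisfying EG t: ∅.
States satisfying EF EG t: ∅.
States satisfying r ∧ t: {q0, q2}.
States satisfying r: {q0, q2, q3}.
States satisfying E[r ∧ t U r]: {q0, q2, q3}.
States satisfying EF EG t ∧ E[r ∧ t U r]: ∅.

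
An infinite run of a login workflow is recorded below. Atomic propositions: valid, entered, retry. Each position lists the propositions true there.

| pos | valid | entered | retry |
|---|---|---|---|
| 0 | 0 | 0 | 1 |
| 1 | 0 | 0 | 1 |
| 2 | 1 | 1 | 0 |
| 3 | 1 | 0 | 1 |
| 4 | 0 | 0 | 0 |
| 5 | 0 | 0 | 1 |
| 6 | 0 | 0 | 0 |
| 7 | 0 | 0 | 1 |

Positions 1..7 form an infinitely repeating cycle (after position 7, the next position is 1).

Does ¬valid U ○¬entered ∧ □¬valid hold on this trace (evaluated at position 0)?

Does not hold

Walking from position 0: ○¬entered first holds at position 0, and ¬valid holds at every earlier position along the way, so ¬valid U ○¬entered holds.
¬valid must hold at every position from 0 onward. It fails at position 2, so □¬valid is false.
At position 0: ¬valid U ○¬entered is true; □¬valid is false; so ¬valid U ○¬entered ∧ □¬valid is false.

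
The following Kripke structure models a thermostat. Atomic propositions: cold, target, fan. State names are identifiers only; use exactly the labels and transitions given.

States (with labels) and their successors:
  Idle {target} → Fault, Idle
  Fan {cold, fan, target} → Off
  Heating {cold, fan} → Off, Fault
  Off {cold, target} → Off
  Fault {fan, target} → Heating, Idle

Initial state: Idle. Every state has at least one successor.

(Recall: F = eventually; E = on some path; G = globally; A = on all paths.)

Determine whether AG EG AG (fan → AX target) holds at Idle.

Violated

States satisfying EG AG (fan → AX target): {Fan, Off}.
States satisfying AG EG AG (fan → AX target): {Fan, Off}.
Fault is reachable from Idle and violates EG AG (fan → AX target), so AG fails at Idle.
Idle ∉ Sat(AG EG AG (fan → AX target)).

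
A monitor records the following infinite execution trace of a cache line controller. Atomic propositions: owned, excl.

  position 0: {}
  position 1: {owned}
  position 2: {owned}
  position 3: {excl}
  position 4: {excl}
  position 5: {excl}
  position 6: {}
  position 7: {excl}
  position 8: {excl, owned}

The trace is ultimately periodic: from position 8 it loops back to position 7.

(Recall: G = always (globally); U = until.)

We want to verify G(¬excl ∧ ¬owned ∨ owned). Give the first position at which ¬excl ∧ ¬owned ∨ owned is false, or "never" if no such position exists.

3

Check ¬excl ∧ ¬owned ∨ owned at each position in order: 0 ✓, 1 ✓, 2 ✓.
At position 3 the labels are {excl}, so ¬excl ∧ ¬owned ∨ owned is false there. This is the first violation.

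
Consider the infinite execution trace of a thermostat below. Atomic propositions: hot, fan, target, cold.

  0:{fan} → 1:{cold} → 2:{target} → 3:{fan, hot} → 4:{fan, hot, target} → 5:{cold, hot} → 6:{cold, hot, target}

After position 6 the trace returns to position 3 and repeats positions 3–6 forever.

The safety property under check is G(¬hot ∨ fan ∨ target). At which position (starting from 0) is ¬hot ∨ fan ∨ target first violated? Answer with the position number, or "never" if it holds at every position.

Check ¬hot ∨ fan ∨ target at each position in order: 0 ✓, 1 ✓, 2 ✓, 3 ✓, 4 ✓.
At position 5 the labels are {cold, hot}, so ¬hot ∨ fan ∨ target is false there. This is the first violation.

5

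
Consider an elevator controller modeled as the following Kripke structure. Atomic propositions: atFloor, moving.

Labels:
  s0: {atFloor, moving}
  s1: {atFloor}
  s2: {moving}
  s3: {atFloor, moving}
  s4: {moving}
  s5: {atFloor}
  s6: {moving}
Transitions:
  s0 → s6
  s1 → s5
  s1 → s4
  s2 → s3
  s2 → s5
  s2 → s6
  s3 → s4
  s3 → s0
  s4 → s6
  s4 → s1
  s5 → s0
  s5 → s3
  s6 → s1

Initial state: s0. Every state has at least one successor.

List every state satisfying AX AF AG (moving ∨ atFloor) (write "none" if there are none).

{s0, s1, s2, s3, s4, s5, s6}

States satisfying AF AG (moving ∨ atFloor): {s0, s1, s2, s3, s4, s5, s6}.
States satisfying AX AF AG (moving ∨ atFloor): {s0, s1, s2, s3, s4, s5, s6}.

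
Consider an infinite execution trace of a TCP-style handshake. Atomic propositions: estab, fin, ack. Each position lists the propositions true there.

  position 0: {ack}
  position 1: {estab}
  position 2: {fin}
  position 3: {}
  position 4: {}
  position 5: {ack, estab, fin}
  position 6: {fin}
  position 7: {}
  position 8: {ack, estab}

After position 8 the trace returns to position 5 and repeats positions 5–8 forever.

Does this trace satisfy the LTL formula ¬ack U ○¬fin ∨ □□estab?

Walking from position 0: ○¬fin first holds at position 0, and ¬ack holds at every earlier position along the way, so ¬ack U ○¬fin holds.
□estab must hold at every position from 0 onward. It fails at position 0, so □□estab is false.
At position 0: ¬ack U ○¬fin is true; □□estab is false; so ¬ack U ○¬fin ∨ □□estab is true.

Satisfied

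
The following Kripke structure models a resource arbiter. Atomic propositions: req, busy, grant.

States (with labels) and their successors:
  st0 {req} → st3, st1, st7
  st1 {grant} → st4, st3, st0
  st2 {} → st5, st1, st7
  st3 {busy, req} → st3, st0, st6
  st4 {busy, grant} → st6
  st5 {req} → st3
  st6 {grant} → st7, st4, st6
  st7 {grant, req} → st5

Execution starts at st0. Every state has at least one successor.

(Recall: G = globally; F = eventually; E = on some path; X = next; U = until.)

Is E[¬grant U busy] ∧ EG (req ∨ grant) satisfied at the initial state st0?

Holds

States satisfying ¬grant: {st0, st2, st3, st5}.
States satisfying busy: {st3, st4}.
States satisfying E[¬grant U busy]: {st0, st2, st3, st4, st5}.
States satisfying req ∨ grant: {st0, st1, st3, st4, st5, st6, st7}.
States satisfying EG (req ∨ grant): {st0, st1, st3, st4, st5, st6, st7}.
States satisfying E[¬grant U busy] ∧ EG (req ∨ grant): {st0, st3, st4, st5}.
st0 ∈ Sat(E[¬grant U busy] ∧ EG (req ∨ grant)).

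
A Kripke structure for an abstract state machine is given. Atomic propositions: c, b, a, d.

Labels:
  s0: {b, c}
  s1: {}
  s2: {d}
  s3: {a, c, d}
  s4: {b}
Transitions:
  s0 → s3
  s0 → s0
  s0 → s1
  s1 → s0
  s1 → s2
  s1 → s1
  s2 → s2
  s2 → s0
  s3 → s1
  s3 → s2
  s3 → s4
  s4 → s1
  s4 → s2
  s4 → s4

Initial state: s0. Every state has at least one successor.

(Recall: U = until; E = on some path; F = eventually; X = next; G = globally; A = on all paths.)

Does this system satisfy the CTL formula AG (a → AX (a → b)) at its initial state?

Satisfied

States satisfying a → AX (a → b): {s0, s1, s2, s3, s4}.
States satisfying AG (a → AX (a → b)): {s0, s1, s2, s3, s4}.
Every state reachable from s0 satisfies a → AX (a → b).
s0 ∈ Sat(AG (a → AX (a → b))).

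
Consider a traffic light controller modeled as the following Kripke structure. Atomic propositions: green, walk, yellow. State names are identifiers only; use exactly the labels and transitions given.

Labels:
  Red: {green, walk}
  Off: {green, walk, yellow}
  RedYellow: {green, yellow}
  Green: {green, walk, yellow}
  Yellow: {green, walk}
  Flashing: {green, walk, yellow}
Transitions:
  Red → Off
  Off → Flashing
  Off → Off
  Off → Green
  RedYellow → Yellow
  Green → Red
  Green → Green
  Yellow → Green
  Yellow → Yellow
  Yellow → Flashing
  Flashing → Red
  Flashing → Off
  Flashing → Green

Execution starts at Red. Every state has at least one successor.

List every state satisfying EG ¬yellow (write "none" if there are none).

States satisfying ¬yellow: {Red, Yellow}.
States satisfying EG ¬yellow: {Yellow}.

{Yellow}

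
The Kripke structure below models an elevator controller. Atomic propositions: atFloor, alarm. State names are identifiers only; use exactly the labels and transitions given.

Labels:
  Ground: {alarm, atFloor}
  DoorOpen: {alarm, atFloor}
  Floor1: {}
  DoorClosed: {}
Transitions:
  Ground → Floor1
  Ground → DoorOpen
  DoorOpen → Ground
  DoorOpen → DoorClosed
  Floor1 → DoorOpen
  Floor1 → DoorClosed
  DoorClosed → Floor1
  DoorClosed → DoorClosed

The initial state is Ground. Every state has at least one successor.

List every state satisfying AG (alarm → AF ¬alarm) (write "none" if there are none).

none

States satisfying alarm → AF ¬alarm: {Floor1, DoorClosed}.
States satisfying AG (alarm → AF ¬alarm): ∅.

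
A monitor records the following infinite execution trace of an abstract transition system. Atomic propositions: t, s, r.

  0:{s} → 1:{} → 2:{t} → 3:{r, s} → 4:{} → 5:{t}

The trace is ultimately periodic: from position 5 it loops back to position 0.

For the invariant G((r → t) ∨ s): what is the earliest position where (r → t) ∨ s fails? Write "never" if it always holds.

never

(r → t) ∨ s holds at every position 0..5, and those are all the positions the trace ever visits, so the invariant G((r → t) ∨ s) is never violated.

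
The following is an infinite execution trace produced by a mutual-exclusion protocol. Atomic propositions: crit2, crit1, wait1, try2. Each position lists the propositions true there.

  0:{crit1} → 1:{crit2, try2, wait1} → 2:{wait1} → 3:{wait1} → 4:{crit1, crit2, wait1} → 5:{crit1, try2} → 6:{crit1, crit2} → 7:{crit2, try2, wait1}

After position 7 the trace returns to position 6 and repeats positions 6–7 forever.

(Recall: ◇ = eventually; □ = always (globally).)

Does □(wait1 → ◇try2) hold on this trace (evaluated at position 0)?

wait1 → ◇try2 holds at every position 0..7, and those are all positions ever visited, so □(wait1 → ◇try2) holds.
Positions where wait1 holds: 1, 2, 3, 4, 7.
Check ◇try2 at each: 1→ok, 2→ok, 3→ok, 4→ok, 7→ok.

Holds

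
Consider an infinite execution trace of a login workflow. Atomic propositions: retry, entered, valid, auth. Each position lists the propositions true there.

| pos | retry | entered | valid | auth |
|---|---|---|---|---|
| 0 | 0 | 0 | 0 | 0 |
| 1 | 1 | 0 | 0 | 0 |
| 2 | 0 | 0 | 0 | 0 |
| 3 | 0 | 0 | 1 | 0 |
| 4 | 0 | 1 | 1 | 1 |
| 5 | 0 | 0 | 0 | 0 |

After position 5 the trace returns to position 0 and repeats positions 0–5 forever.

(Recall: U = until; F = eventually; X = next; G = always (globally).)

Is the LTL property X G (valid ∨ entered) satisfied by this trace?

No

The position after 0 is 1; G (valid ∨ entered) is false there.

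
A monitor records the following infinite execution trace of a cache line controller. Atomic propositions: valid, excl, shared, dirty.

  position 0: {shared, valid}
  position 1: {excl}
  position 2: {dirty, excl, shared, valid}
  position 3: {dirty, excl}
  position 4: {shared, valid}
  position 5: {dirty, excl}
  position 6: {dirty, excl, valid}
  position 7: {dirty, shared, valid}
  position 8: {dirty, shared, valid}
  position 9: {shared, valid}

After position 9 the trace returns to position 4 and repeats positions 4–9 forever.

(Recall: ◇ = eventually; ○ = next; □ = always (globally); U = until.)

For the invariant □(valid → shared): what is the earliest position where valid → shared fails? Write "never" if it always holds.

6

Check valid → shared at each position in order: 0 ✓, 1 ✓, 2 ✓, 3 ✓, 4 ✓, 5 ✓.
At position 6 the labels are {dirty, excl, valid}, so valid → shared is false there. This is the first violation.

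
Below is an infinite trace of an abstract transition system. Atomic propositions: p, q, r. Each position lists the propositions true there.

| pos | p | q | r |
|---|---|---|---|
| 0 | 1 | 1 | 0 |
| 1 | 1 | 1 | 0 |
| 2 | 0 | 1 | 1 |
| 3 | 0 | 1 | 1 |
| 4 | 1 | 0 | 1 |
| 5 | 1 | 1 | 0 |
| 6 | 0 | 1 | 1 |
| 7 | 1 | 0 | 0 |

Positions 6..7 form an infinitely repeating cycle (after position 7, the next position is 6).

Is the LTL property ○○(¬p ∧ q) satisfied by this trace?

The position after 0 is 1; ○(¬p ∧ q) is true there.

Yes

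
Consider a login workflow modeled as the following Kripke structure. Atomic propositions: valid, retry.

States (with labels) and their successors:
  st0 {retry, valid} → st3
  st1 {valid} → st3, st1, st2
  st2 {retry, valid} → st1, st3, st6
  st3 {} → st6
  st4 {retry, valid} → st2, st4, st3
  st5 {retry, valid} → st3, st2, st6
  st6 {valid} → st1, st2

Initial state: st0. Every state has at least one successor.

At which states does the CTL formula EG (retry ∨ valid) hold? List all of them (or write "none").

States satisfying retry ∨ valid: {st0, st1, st2, st4, st5, st6}.
States satisfying EG (retry ∨ valid): {st1, st2, st4, st5, st6}.

{st1, st2, st4, st5, st6}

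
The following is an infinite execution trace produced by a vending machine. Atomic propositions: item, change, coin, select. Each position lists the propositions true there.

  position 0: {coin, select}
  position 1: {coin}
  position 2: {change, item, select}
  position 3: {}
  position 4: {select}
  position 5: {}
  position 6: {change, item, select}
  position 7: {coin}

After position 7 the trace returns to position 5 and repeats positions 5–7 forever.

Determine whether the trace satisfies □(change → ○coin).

change → ○coin must hold at every position from 0 onward. It fails at position 2, so □(change → ○coin) is false.
Positions where change holds: 2, 6.
Check ○coin at each: 2→fails, 6→ok.

Does not hold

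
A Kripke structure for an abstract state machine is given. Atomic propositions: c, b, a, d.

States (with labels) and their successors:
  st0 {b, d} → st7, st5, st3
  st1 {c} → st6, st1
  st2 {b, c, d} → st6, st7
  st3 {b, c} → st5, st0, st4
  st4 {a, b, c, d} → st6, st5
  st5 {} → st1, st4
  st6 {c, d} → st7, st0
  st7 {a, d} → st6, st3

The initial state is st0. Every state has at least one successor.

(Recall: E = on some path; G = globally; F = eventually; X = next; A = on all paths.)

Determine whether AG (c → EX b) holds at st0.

States satisfying c → EX b: {st0, st3, st5, st6, st7}.
States satisfying AG (c → EX b): ∅.
st1 is reachable from st0 and violates c → EX b, so AG fails at st0.
st0 ∉ Sat(AG (c → EX b)).

Violated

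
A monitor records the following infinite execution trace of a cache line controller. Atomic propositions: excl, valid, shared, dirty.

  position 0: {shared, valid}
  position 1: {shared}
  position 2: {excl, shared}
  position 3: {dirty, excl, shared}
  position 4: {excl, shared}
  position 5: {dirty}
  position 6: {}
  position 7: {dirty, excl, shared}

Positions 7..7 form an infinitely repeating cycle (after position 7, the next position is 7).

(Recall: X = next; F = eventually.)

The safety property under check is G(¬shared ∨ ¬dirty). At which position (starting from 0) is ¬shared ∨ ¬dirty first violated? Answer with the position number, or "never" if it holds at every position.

3

Check ¬shared ∨ ¬dirty at each position in order: 0 ✓, 1 ✓, 2 ✓.
At position 3 the labels are {dirty, excl, shared}, so ¬shared ∨ ¬dirty is false there. This is the first violation.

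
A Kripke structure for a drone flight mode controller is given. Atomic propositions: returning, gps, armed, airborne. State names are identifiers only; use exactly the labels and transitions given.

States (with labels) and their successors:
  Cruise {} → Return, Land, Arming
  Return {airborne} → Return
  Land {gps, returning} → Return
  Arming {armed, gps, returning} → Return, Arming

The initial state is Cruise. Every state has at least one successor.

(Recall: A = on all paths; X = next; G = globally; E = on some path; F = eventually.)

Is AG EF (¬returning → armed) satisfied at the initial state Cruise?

Does not hold

States satisfying EF (¬returning → armed): {Cruise, Land, Arming}.
States satisfying AG EF (¬returning → armed): ∅.
Return is reachable from Cruise and violates EF (¬returning → armed), so AG fails at Cruise.
Cruise ∉ Sat(AG EF (¬returning → armed)).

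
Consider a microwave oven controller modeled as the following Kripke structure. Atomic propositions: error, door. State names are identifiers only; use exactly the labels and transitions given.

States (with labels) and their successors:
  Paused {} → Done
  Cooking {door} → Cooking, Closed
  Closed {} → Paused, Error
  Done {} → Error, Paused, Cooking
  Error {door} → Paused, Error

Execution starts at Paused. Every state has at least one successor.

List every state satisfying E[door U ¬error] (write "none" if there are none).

States satisfying door: {Cooking, Error}.
States satisfying ¬error: {Paused, Cooking, Closed, Done, Error}.
States satisfying E[door U ¬error]: {Paused, Cooking, Closed, Done, Error}.

{Paused, Cooking, Closed, Done, Error}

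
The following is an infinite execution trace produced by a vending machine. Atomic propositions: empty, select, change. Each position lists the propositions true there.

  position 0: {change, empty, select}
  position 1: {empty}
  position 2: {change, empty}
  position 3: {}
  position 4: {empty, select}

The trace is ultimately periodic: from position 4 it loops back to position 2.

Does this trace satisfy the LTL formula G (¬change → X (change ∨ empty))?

Satisfied

¬change → X (change ∨ empty) holds at every position 0..4, and those are all positions ever visited, so G (¬change → X (change ∨ empty)) holds.
Positions where ¬change holds: 1, 3, 4.
Check X (change ∨ empty) at each: 1→ok, 3→ok, 4→ok.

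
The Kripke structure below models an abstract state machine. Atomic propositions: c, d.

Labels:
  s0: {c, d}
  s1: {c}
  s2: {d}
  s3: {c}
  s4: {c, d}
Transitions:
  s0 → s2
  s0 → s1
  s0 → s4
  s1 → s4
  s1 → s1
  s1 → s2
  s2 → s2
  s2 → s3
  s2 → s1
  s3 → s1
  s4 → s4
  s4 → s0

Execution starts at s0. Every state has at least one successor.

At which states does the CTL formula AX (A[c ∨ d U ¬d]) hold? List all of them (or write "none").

States satisfying A[c ∨ d U ¬d]: {s1, s3}.
States satisfying AX (A[c ∨ d U ¬d]): {s3}.

{s3}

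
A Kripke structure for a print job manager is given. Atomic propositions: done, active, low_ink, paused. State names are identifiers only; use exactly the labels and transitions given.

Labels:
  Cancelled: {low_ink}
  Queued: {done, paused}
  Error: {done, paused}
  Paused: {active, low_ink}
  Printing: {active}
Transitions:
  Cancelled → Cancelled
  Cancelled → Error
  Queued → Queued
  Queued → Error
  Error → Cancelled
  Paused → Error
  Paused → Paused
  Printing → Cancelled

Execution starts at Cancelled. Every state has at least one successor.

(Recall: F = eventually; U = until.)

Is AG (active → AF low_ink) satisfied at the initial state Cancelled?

Satisfied

States satisfying active → AF low_ink: {Cancelled, Queued, Error, Paused, Printing}.
States satisfying AG (active → AF low_ink): {Cancelled, Queued, Error, Paused, Printing}.
Every state reachable from Cancelled satisfies active → AF low_ink.
Cancelled ∈ Sat(AG (active → AF low_ink)).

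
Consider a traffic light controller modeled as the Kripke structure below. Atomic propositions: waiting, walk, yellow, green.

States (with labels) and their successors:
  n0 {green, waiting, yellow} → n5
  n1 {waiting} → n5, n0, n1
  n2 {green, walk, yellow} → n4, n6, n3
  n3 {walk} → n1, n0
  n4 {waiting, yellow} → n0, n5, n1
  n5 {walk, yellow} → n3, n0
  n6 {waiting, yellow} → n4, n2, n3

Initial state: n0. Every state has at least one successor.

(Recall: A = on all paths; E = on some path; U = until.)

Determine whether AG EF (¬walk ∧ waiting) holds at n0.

States satisfying EF (¬walk ∧ waiting): {n0, n1, n2, n3, n4, n5, n6}.
States satisfying AG EF (¬walk ∧ waiting): {n0, n1, n2, n3, n4, n5, n6}.
Every state reachable from n0 satisfies EF (¬walk ∧ waiting).
n0 ∈ Sat(AG EF (¬walk ∧ waiting)).

Yes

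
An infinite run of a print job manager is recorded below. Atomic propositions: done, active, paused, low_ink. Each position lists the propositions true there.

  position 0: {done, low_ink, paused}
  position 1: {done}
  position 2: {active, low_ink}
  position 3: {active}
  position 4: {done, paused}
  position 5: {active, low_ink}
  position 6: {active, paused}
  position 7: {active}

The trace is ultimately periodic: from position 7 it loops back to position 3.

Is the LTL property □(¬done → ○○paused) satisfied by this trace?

¬done → ○○paused must hold at every position from 0 onward. It fails at position 3, so □(¬done → ○○paused) is false.
Positions where ¬done holds: 2, 3, 5, 6, 7.
Check ○○paused at each: 2→ok, 3→fails, 5→fails, 6→fails, 7→ok.

Does not hold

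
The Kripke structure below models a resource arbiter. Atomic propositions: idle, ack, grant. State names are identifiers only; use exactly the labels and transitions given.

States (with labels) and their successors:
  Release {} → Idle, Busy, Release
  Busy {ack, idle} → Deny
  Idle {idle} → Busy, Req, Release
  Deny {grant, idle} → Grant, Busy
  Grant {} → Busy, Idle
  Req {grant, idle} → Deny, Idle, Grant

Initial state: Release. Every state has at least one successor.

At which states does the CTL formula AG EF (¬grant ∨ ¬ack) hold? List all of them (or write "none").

{Release, Busy, Idle, Deny, Grant, Req}

States satisfying EF (¬grant ∨ ¬ack): {Release, Busy, Idle, Deny, Grant, Req}.
States satisfying AG EF (¬grant ∨ ¬ack): {Release, Busy, Idle, Deny, Grant, Req}.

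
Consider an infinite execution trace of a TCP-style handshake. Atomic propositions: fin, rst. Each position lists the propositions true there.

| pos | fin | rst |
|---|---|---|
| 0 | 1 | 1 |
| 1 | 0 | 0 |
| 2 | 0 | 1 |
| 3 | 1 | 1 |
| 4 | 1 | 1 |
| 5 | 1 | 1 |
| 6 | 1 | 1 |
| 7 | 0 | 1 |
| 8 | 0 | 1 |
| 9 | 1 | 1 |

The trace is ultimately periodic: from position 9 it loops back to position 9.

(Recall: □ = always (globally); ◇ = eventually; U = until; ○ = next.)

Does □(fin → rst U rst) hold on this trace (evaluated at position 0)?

fin → rst U rst holds at every position 0..9, and those are all positions ever visited, so □(fin → rst U rst) holds.
Positions where fin holds: 0, 3, 4, 5, 6, 9.
Check rst U rst at each: 0→ok, 3→ok, 4→ok, 5→ok, 6→ok, 9→ok.

Yes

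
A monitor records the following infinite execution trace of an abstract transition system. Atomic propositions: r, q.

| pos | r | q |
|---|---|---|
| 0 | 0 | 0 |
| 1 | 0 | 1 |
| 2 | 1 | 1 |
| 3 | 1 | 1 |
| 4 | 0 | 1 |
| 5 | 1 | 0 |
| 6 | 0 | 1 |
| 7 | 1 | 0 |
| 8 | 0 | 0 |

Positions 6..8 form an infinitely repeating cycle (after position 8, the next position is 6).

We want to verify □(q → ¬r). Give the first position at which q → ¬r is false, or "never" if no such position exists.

Check q → ¬r at each position in order: 0 ✓, 1 ✓.
At position 2 the labels are {q, r}, so q → ¬r is false there. This is the first violation.

2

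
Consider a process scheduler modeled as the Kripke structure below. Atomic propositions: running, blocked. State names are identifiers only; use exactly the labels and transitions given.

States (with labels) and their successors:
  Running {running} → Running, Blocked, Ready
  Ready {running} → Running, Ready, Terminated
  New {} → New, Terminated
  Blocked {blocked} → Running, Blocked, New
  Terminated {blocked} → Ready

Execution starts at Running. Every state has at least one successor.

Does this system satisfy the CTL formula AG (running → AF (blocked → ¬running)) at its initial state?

States satisfying running → AF (blocked → ¬running): {Running, Ready, New, Blocked, Terminated}.
States satisfying AG (running → AF (blocked → ¬running)): {Running, Ready, New, Blocked, Terminated}.
Every state reachable from Running satisfies running → AF (blocked → ¬running).
Running ∈ Sat(AG (running → AF (blocked → ¬running))).

Yes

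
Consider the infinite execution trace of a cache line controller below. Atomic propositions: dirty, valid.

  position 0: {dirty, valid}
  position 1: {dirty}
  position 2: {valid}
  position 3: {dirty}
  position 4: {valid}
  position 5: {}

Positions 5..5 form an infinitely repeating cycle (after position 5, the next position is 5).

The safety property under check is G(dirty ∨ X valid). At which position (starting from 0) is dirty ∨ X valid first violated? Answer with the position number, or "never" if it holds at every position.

2

Check dirty ∨ X valid at each position in order: 0 ✓, 1 ✓.
At position 2 the labels are {valid} and the next position 3 has {dirty}, so dirty ∨ X valid is false there. This is the first violation.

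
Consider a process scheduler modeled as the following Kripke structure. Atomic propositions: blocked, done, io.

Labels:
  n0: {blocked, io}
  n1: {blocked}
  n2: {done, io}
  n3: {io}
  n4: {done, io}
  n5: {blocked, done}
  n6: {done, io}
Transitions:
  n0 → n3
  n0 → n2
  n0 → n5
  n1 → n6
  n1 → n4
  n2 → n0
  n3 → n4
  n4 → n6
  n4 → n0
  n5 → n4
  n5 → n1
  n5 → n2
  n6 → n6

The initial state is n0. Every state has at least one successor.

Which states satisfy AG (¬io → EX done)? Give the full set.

States satisfying ¬io → EX done: {n0, n1, n2, n3, n4, n5, n6}.
States satisfying AG (¬io → EX done): {n0, n1, n2, n3, n4, n5, n6}.

{n0, n1, n2, n3, n4, n5, n6}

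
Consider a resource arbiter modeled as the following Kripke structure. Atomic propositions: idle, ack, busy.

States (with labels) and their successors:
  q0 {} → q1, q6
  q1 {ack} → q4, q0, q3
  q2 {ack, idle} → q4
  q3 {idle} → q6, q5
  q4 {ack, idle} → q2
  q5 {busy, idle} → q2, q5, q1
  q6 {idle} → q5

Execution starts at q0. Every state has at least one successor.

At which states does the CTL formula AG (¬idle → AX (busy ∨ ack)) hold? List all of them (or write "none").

States satisfying ¬idle → AX (busy ∨ ack): {q2, q3, q4, q5, q6}.
States satisfying AG (¬idle → AX (busy ∨ ack)): {q2, q4}.

{q2, q4}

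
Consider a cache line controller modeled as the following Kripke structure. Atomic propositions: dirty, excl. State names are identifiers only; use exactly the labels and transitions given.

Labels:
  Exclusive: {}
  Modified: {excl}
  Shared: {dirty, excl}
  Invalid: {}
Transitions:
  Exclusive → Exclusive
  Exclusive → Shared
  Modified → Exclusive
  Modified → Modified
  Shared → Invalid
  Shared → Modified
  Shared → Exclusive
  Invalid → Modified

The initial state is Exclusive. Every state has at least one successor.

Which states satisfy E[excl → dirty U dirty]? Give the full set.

{Exclusive, Shared}

States satisfying excl → dirty: {Exclusive, Shared, Invalid}.
States satisfying dirty: {Shared}.
States satisfying E[excl → dirty U dirty]: {Exclusive, Shared}.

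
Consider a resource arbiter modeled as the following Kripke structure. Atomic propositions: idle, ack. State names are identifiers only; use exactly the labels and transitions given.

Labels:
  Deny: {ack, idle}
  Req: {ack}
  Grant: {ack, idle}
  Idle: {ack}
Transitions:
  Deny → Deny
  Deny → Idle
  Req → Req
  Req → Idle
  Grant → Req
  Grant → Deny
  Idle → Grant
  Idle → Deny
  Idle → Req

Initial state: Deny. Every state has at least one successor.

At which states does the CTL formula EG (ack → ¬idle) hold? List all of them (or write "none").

{Req, Idle}

States satisfying ack → ¬idle: {Req, Idle}.
States satisfying EG (ack → ¬idle): {Req, Idle}.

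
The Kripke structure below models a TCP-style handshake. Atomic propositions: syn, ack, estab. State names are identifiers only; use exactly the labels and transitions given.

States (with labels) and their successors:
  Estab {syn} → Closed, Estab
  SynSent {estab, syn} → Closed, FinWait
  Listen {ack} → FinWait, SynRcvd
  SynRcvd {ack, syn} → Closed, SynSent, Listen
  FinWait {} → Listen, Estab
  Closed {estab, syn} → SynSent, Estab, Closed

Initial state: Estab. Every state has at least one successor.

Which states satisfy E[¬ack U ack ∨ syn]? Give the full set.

States satisfying ¬ack: {Estab, SynSent, FinWait, Closed}.
States satisfying ack ∨ syn: {Estab, SynSent, Listen, SynRcvd, Closed}.
States satisfying E[¬ack U ack ∨ syn]: {Estab, SynSent, Listen, SynRcvd, FinWait, Closed}.

{Estab, SynSent, Listen, SynRcvd, FinWait, Closed}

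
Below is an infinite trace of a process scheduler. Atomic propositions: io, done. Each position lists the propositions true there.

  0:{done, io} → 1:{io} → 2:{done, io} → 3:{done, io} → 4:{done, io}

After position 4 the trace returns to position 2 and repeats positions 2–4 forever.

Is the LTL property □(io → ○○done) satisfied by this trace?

Satisfied

io → ○○done holds at every position 0..4, and those are all positions ever visited, so □(io → ○○done) holds.
Positions where io holds: 0, 1, 2, 3, 4.
Check ○○done at each: 0→ok, 1→ok, 2→ok, 3→ok, 4→ok.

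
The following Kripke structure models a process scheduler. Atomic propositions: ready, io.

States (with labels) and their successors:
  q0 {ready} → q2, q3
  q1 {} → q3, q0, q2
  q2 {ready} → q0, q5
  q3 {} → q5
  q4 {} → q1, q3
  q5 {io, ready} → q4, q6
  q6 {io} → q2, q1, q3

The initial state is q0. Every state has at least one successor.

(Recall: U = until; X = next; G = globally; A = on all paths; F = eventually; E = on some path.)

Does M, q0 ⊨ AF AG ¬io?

Does not hold

States satisfying AG ¬io: ∅.
States satisfying AF AG ¬io: ∅.
There is a path from q0 along which AG ¬io never holds.
q0 ∉ Sat(AF AG ¬io).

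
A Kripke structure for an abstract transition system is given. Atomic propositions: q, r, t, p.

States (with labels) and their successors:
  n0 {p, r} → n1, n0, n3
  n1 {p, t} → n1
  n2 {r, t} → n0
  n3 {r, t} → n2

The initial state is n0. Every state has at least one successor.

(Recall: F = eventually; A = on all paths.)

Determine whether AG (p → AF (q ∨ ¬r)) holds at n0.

States satisfying p → AF (q ∨ ¬r): {n1, n2, n3}.
States satisfying AG (p → AF (q ∨ ¬r)): {n1}.
n0 is reachable from n0 and violates p → AF (q ∨ ¬r), so AG fails at n0.
n0 ∉ Sat(AG (p → AF (q ∨ ¬r))).

No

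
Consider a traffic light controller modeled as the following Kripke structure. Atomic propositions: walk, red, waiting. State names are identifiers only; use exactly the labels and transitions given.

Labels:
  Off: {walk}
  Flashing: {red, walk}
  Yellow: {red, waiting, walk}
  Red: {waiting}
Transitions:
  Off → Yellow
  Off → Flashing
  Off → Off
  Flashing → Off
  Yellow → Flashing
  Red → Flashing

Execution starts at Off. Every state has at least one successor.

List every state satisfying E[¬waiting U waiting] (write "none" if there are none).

{Off, Flashing, Yellow, Red}

States satisfying ¬waiting: {Off, Flashing}.
States satisfying waiting: {Yellow, Red}.
States satisfying E[¬waiting U waiting]: {Off, Flashing, Yellow, Red}.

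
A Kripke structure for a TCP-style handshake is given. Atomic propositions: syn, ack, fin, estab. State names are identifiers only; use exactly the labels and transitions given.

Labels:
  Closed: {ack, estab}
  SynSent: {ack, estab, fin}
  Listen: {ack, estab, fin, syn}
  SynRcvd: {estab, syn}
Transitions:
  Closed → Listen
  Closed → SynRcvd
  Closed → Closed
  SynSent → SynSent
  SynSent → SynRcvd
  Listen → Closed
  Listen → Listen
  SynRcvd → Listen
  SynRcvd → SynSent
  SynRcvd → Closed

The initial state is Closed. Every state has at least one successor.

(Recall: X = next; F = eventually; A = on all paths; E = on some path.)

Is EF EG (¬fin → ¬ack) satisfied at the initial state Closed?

Holds

States satisfying EG (¬fin → ¬ack): {SynSent, Listen, SynRcvd}.
States satisfying EF EG (¬fin → ¬ack): {Closed, SynSent, Listen, SynRcvd}.
Some path from Closed reaches a state where EG (¬fin → ¬ack) holds.
Closed ∈ Sat(EF EG (¬fin → ¬ack)).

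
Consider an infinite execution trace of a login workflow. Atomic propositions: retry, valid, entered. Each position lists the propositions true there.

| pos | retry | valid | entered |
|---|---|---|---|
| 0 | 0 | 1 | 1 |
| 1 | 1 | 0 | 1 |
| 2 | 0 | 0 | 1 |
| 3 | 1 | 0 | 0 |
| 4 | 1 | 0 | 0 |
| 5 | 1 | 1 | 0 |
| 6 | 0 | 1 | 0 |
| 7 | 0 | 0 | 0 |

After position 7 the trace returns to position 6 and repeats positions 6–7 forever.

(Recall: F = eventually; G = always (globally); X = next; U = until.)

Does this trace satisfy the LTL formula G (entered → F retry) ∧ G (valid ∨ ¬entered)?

entered → F retry holds at every position 0..7, and those are all positions ever visited, so G (entered → F retry) holds.
Positions where entered holds: 0, 1, 2.
Check F retry at each: 0→ok, 1→ok, 2→ok.
valid ∨ ¬entered must hold at every position from 0 onward. It fails at position 1, so G (valid ∨ ¬entered) is false.
At position 0: G (entered → F retry) is true; G (valid ∨ ¬entered) is false; so G (entered → F retry) ∧ G (valid ∨ ¬entered) is false.

No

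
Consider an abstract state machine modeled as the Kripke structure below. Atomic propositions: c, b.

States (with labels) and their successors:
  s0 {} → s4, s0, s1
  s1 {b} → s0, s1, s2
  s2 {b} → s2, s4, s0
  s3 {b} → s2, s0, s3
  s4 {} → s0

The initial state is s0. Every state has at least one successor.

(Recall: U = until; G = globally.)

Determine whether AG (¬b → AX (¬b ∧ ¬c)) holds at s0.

Violated

States satisfying ¬b → AX (¬b ∧ ¬c): {s1, s2, s3, s4}.
States satisfying AG (¬b → AX (¬b ∧ ¬c)): ∅.
s0 is reachable from s0 and violates ¬b → AX (¬b ∧ ¬c), so AG fails at s0.
s0 ∉ Sat(AG (¬b → AX (¬b ∧ ¬c))).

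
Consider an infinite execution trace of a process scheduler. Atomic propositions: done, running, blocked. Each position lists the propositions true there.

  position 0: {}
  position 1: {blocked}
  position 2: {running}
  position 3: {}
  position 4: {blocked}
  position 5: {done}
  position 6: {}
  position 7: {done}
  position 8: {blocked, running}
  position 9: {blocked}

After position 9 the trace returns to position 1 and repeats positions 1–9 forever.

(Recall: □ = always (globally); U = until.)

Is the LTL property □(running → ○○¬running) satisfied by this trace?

running → ○○¬running holds at every position 0..9, and those are all positions ever visited, so □(running → ○○¬running) holds.
Positions where running holds: 2, 8.
Check ○○¬running at each: 2→ok, 8→ok.

Holds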